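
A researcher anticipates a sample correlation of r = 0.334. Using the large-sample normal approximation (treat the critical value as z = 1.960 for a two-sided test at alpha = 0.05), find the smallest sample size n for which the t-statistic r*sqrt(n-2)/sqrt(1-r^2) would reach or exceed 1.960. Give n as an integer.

r√(n−2)/√(1−r²) ≥ 1.960  ⇔  n−2 ≥ (1.960)²·(1−r²)/r²
(1−r²)/r² = (1−0.111556)/0.111556 = 7.9641
n ≥ 2 + 3.8416·7.9641 = 2 + 30.5949 = 32.5949
⌈32.5949⌉ = 33

33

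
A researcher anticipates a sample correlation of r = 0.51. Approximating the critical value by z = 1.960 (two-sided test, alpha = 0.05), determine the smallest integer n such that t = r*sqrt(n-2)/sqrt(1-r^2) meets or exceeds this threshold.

13

Need r·√(n−2)/√(1−r²) ≥ 1.960
√(n−2) ≥ 1.960·√(1−0.2601) / 0.51 = 1.960·0.860174 / 0.51 = 3.3058
n−2 ≥ 10.9283  ⇒  n ≥ 12.9283
Smallest integer n = 13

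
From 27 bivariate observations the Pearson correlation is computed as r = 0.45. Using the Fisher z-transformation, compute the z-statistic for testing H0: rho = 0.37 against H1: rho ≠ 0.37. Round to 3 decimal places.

z_r = atanh(0.45) = 0.484700,  z_0 = atanh(0.37) = 0.388423
SE = 1/√(n−3) = 1/√24 = 0.204124
z = (z_r − z_0)/SE = (0.484700 − 0.388423) / 0.204124 = 0.096277 / 0.204124 = 0.472

0.472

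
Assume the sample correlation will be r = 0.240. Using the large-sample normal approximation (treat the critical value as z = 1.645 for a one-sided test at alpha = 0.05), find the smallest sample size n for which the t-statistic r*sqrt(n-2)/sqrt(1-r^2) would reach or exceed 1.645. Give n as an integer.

r√(n−2)/√(1−r²) ≥ 1.645  ⇔  n−2 ≥ (1.645)²·(1−r²)/r²
(1−r²)/r² = (1−0.057600)/0.057600 = 16.3611
n ≥ 2 + 2.706025·16.3611 = 2 + 44.2735 = 46.2735
⌈46.2735⌉ = 47

47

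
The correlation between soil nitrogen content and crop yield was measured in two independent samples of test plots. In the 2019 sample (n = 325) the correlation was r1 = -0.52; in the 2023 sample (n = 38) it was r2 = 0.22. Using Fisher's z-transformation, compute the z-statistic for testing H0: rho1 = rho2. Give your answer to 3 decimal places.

z1 = atanh(-0.52) = -0.576340,  z2 = atanh(0.22) = 0.223656
SE = √(1/(n1−3) + 1/(n2−3)) = √(1/322 + 1/35) = √(0.0031056 + 0.0285714) = √0.0316770 = 0.177980
z = (z1 − z2)/SE = (-0.576340 − 0.223656) / 0.177980 = -0.799996 / 0.177980 = -4.495

-4.495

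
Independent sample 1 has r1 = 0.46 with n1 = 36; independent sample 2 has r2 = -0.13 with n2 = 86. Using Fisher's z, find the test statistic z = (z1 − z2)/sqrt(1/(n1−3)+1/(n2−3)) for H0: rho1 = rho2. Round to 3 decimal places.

3.052

Fisher z-transforms: z1 = atanh(0.46) = 0.497311, z2 = atanh(-0.13) = -0.130740; difference d = 0.628051
Var(d) = 1/33 + 1/83 = 0.0303030 + 0.0120482 = 0.0423512
z = d/√Var(d) = 0.628051 / √0.0423512 = 0.628051 / 0.205794 = 3.052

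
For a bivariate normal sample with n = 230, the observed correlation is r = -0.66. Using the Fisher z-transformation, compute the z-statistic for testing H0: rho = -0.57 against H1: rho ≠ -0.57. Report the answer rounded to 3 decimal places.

-2.189

z_r = atanh(-0.66) = -0.792814,  z_0 = atanh(-0.57) = -0.647523
SE = 1/√(n−3) = 1/√227 = 0.066372
z = (z_r − z_0)/SE = (-0.792814 − (-0.647523)) / 0.066372 = -0.145291 / 0.066372 = -2.189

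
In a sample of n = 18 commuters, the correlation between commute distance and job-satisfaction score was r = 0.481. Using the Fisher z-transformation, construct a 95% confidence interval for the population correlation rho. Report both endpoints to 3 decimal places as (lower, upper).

(0.018, 0.774)

z_r = atanh(0.481) = 0.524284;  SE = 1/√(n−3) = 1/√15 = 0.258199
z-limits: 0.524284 ± 1.960·0.258199 = 0.524284 ± 0.506070 = [0.018214, 1.030354]
ρ-limits: (tanh 0.018214, tanh 1.030354) = (0.018, 0.774)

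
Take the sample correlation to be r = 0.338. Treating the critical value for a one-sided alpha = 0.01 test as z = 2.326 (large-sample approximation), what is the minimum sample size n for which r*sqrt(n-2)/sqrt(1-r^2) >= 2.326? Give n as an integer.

r√(n−2)/√(1−r²) ≥ 2.326  ⇔  n−2 ≥ (2.326)²·(1−r²)/r²
(1−r²)/r² = (1−0.114244)/0.114244 = 7.7532
n ≥ 2 + 5.410276·7.7532 = 2 + 41.9470 = 43.9470
⌈43.9470⌉ = 44

44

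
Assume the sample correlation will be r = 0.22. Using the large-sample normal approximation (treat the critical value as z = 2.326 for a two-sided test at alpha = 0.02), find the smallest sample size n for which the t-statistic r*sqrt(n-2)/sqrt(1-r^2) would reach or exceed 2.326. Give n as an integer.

109

Need r·√(n−2)/√(1−r²) ≥ 2.326
√(n−2) ≥ 2.326·√(1−0.0484) / 0.22 = 2.326·0.975500 / 0.22 = 10.3137
n−2 ≥ 106.3724  ⇒  n ≥ 108.3724
Smallest integer n = 109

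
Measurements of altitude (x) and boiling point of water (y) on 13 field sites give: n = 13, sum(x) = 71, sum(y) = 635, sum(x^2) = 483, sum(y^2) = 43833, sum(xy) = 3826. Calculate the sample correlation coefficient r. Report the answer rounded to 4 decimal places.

0.3240

Numerator: nΣxy − (Σx)(Σy) = 13·3826 − (71)(635) = 4653
Denominator: √[(nΣx²−(Σx)²)(nΣy²−(Σy)²)]
  nΣx²−(Σx)² = 13·483 − 5041 = 1238;  nΣy²−(Σy)² = 13·43833 − 403225 = 166604
  √(1238·166604) = √206255752 = 14361.6069
r = 4653 / 14361.6069 = 0.3240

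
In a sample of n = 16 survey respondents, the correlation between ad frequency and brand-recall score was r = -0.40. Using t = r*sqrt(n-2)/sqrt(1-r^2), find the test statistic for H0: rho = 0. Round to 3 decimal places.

-1.633

t = r·√(n−2) / √(1−r²) with r = -0.40, n = 16
  = -0.40·√14 / √(1 − 0.1600)
  = -0.40·3.741657 / 0.916515
  = -1.496663 / 0.916515 = -1.633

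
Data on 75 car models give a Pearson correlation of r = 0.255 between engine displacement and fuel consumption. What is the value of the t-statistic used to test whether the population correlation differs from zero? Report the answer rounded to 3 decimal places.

2.253

1 − r² = 1 − 0.065025 = 0.934975;  √(1−r²) = 0.966941
√(n−2) = √73 = 8.544004
t = r·√(n−2)/√(1−r²) = 0.255 · 8.544004 / 0.966941 = 2.253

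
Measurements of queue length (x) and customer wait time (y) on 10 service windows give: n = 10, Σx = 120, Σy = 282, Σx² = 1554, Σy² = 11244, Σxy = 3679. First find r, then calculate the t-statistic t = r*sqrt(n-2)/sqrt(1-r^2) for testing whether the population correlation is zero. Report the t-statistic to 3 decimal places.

S_xy = nΣxy − ΣxΣy = 10·3679 − 120·282 = 36790 − 33840 = 2950
S_xx = nΣx² − (Σx)² = 10·1554 − 120² = 15540 − 14400 = 1140
S_yy = nΣy² − (Σy)² = 10·11244 − 282² = 112440 − 79524 = 32916
r = S_xy / √(S_xx·S_yy) = 2950 / √(1140·32916) = 2950 / √37524240 = 2950 / 6125.7032 = 0.4816
t = r·√(n−2)/√(1−r²) = 0.4816·√8 / √(1−0.231939) = 1.362171 / 0.876391 = 1.554

1.554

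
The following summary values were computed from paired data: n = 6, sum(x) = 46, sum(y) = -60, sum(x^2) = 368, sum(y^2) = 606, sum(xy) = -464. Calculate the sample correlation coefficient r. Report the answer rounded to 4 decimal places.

Numerator: nΣxy − (Σx)(Σy) = 6·(-464) − (46)(-60) = -24
Denominator: √[(nΣx²−(Σx)²)(nΣy²−(Σy)²)]
  nΣx²−(Σx)² = 6·368 − 2116 = 92;  nΣy²−(Σy)² = 6·606 − 3600 = 36
  √(92·36) = √3312 = 57.5500
r = -24 / 57.5500 = -0.4170

-0.4170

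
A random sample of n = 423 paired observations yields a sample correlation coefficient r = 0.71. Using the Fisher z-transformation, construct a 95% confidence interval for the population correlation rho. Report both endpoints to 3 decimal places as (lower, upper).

Fisher z: z_r = atanh(r) = ½·ln((1+0.71)/(1−0.71)) = 0.887184
SE(z) = 1/√(n−3) = 1/√420 = 0.048795
95% ⇒ z* = 1.960; margin = 1.960·0.048795 = 0.095638
CI on z-scale: (0.791546, 0.982822)
Back-transform: tanh(0.791546) = 0.659284, tanh(0.982822) = 0.754285

(0.659, 0.754)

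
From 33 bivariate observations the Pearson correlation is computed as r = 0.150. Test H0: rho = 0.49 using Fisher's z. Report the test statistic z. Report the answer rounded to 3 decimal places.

z_r = atanh(0.150) = 0.151140,  z_0 = atanh(0.49) = 0.536060
SE = 1/√(n−3) = 1/√30 = 0.182574
z = (z_r − z_0)/SE = (0.151140 − 0.536060) / 0.182574 = -0.384920 / 0.182574 = -2.108

-2.108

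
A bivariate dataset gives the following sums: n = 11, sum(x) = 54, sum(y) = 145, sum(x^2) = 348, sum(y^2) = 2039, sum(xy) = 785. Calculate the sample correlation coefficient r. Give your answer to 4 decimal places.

0.7114

S_xy = nΣxy − ΣxΣy = 11·785 − 54·145 = 8635 − 7830 = 805
S_xx = nΣx² − (Σx)² = 11·348 − 54² = 3828 − 2916 = 912
S_yy = nΣy² − (Σy)² = 11·2039 − 145² = 22429 − 21025 = 1404
r = S_xy / √(S_xx·S_yy) = 805 / √(912·1404) = 805 / √1280448 = 805 / 1131.5688 = 0.7114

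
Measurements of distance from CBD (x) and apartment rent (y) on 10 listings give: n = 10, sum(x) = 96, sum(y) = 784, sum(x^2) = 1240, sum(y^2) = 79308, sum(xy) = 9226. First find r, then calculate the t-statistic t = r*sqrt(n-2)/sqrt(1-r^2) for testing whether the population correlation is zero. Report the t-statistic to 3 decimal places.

S_xy = nΣxy − ΣxΣy = 10·9226 − 96·784 = 92260 − 75264 = 16996
S_xx = nΣx² − (Σx)² = 10·1240 − 96² = 12400 − 9216 = 3184
S_yy = nΣy² − (Σy)² = 10·79308 − 784² = 793080 − 614656 = 178424
r = S_xy / √(S_xx·S_yy) = 16996 / √(3184·178424) = 16996 / √568102016 = 16996 / 23834.8907 = 0.7131
t = r·√(n−2)/√(1−r²) = 0.7131·√8 / √(1−0.508512) = 2.016951 / 0.701062 = 2.877

2.877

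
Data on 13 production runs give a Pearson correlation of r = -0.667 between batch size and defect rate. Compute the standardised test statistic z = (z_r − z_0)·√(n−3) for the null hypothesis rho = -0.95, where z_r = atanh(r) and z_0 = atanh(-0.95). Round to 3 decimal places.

z_r = atanh(-0.667) = -0.805319,  z_0 = atanh(-0.95) = -1.831781
SE = 1/√(n−3) = 1/√10 = 0.316228
z = (z_r − z_0)/SE = (-0.805319 − (-1.831781)) / 0.316228 = 1.026462 / 0.316228 = 3.246

3.246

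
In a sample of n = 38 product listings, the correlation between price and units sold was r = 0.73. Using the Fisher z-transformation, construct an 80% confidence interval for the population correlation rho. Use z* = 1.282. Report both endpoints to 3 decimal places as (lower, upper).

(0.612, 0.816)

Fisher z: z_r = atanh(r) = ½·ln((1+0.73)/(1−0.73)) = 0.928727
SE(z) = 1/√(n−3) = 1/√35 = 0.169031
80% ⇒ z* = 1.282; margin = 1.282·0.169031 = 0.216698
CI on z-scale: (0.712029, 1.145425)
Back-transform: tanh(0.712029) = 0.611948, tanh(1.145425) = 0.816233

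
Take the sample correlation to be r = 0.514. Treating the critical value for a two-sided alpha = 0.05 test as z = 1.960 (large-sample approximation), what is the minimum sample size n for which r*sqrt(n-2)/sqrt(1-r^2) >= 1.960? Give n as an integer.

13

Need r·√(n−2)/√(1−r²) ≥ 1.960
√(n−2) ≥ 1.960·√(1−0.264196) / 0.514 = 1.960·0.857790 / 0.514 = 3.2710
n−2 ≥ 10.6994  ⇒  n ≥ 12.6994
Smallest integer n = 13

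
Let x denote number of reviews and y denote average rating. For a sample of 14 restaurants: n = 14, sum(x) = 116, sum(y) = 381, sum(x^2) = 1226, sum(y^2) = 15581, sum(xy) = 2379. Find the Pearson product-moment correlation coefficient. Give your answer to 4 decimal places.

Numerator: nΣxy − (Σx)(Σy) = 14·2379 − (116)(381) = -10890
Denominator: √[(nΣx²−(Σx)²)(nΣy²−(Σy)²)]
  nΣx²−(Σx)² = 14·1226 − 13456 = 3708;  nΣy²−(Σy)² = 14·15581 − 145161 = 72973
  √(3708·72973) = √270583884 = 16449.4342
r = -10890 / 16449.4342 = -0.6620

-0.6620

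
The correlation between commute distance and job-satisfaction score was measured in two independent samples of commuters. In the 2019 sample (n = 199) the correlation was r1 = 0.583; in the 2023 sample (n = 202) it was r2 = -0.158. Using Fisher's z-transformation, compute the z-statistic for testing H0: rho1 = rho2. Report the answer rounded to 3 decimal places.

z1 = atanh(0.583) = 0.666995,  z2 = atanh(-0.158) = -0.159335
SE = √(1/(n1−3) + 1/(n2−3)) = √(1/196 + 1/199) = √(0.0051020 + 0.0050251) = √0.0101271 = 0.100633
z = (z1 − z2)/SE = (0.666995 − (-0.159335)) / 0.100633 = 0.826330 / 0.100633 = 8.211

8.211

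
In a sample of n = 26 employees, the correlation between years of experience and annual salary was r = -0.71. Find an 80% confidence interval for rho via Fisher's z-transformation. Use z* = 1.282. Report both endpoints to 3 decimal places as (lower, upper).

(-0.819, -0.551)

Fisher z: z_r = atanh(r) = ½·ln((1+(-0.71))/(1−(-0.71))) = -0.887184
SE(z) = 1/√(n−3) = 1/√23 = 0.208514
80% ⇒ z* = 1.282; margin = 1.282·0.208514 = 0.267315
CI on z-scale: (-1.154499, -0.619869)
Back-transform: tanh(-1.154499) = -0.819239, tanh(-0.619869) = -0.551037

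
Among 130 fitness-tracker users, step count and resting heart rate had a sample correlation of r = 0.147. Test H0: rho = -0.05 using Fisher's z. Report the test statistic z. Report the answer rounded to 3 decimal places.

2.233

z_r = atanh(0.147) = 0.148073,  z_0 = atanh(-0.05) = -0.050042
SE = 1/√(n−3) = 1/√127 = 0.088736
z = (z_r − z_0)/SE = (0.148073 − (-0.050042)) / 0.088736 = 0.198115 / 0.088736 = 2.233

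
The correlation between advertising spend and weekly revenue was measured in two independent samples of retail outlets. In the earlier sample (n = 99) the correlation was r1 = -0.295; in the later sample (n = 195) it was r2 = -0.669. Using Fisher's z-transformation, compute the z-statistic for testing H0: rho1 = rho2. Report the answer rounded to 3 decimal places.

z1 = atanh(-0.295) = -0.304034,  z2 = atanh(-0.669) = -0.808931
SE = √(1/(n1−3) + 1/(n2−3)) = √(1/96 + 1/192) = √(0.0104167 + 0.0052083) = √0.0156250 = 0.125000
z = (z1 − z2)/SE = (-0.304034 − (-0.808931)) / 0.125000 = 0.504897 / 0.125000 = 4.039

4.039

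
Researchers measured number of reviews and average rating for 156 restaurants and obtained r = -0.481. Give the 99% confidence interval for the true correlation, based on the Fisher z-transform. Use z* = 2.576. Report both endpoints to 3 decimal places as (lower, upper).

(-0.625, -0.306)

Fisher z: z_r = atanh(r) = ½·ln((1+(-0.481))/(1−(-0.481))) = -0.524284
SE(z) = 1/√(n−3) = 1/√153 = 0.080845
99% ⇒ z* = 2.576; margin = 2.576·0.080845 = 0.208257
CI on z-scale: (-0.732541, -0.316027)
Back-transform: tanh(-0.732541) = -0.624617, tanh(-0.316027) = -0.305910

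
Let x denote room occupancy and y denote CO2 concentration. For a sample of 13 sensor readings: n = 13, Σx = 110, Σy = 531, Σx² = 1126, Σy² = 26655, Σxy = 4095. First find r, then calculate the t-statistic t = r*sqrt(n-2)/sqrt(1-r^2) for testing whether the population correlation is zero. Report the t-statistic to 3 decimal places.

-1.466

Numerator: nΣxy − (Σx)(Σy) = 13·4095 − (110)(531) = -5175
Denominator: √[(nΣx²−(Σx)²)(nΣy²−(Σy)²)]
  nΣx²−(Σx)² = 13·1126 − 12100 = 2538;  nΣy²−(Σy)² = 13·26655 − 281961 = 64554
  √(2538·64554) = √163838052 = 12799.9239
r = -5175 / 12799.9239 = -0.4043
t = r·√(n−2)/√(1−r²) = -0.4043·√11 / √(1−0.163458) = -1.340911 / 0.914627 = -1.466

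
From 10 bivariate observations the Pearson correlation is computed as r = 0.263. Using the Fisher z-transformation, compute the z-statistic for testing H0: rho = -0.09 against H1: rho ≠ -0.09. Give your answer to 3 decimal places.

Fisher z: atanh(0.263) = 0.269329, atanh(-0.09) = -0.090244
z = (z_r − z_0)·√(n−3) = (0.269329 − (-0.090244))·√7 = 0.359573 · 2.645751 = 0.951

0.951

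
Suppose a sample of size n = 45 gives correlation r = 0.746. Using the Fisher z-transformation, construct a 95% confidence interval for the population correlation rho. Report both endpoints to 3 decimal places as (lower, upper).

(0.579, 0.853)

Fisher z: z_r = atanh(r) = ½·ln((1+0.746)/(1−0.746)) = 0.963874
SE(z) = 1/√(n−3) = 1/√42 = 0.154303
95% ⇒ z* = 1.960; margin = 1.960·0.154303 = 0.302434
CI on z-scale: (0.661440, 1.266308)
Back-transform: tanh(0.661440) = 0.579321, tanh(1.266308) = 0.852794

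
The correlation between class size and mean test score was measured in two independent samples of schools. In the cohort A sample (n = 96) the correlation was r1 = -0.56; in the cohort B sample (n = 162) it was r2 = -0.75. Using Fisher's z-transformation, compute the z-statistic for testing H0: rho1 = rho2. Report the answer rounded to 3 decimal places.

Fisher z-transforms: z1 = atanh(-0.56) = -0.632833, z2 = atanh(-0.75) = -0.972955; difference d = 0.340122
Var(d) = 1/93 + 1/159 = 0.0107527 + 0.0062893 = 0.0170420
z = d/√Var(d) = 0.340122 / √0.0170420 = 0.340122 / 0.130545 = 2.605

2.605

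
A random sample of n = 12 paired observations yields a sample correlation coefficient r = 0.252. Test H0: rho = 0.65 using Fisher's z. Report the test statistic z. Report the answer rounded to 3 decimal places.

-1.553

z_r = atanh(0.252) = 0.257547,  z_0 = atanh(0.65) = 0.775299
SE = 1/√(n−3) = 1/√9 = 0.333333
z = (z_r − z_0)/SE = (0.257547 − 0.775299) / 0.333333 = -0.517752 / 0.333333 = -1.553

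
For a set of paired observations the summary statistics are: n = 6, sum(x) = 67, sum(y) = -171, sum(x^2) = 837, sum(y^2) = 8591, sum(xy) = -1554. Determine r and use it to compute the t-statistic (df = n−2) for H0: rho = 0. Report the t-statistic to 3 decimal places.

Numerator: nΣxy − (Σx)(Σy) = 6·(-1554) − (67)(-171) = 2133
Denominator: √[(nΣx²−(Σx)²)(nΣy²−(Σy)²)]
  nΣx²−(Σx)² = 6·837 − 4489 = 533;  nΣy²−(Σy)² = 6·8591 − 29241 = 22305
  √(533·22305) = √11888565 = 3447.9798
r = 2133 / 3447.9798 = 0.6186
t = r·√(n−2)/√(1−r²) = 0.6186·√4 / √(1−0.382666) = 1.237200 / 0.785706 = 1.575

1.575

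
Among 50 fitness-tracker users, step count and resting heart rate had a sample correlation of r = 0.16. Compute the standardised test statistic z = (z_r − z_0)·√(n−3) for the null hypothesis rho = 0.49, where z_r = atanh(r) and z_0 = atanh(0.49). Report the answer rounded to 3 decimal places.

-2.569

Fisher z: atanh(0.16) = 0.161387, atanh(0.49) = 0.536060
z = (z_r − z_0)·√(n−3) = (0.161387 − 0.536060)·√47 = -0.374673 · 6.855655 = -2.569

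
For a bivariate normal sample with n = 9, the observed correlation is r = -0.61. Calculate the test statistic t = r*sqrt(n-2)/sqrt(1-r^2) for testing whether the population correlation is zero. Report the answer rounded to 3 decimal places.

t = r·√(n−2) / √(1−r²) with r = -0.61, n = 9
  = -0.61·√7 / √(1 − 0.3721)
  = -0.61·2.645751 / 0.792401
  = -1.613908 / 0.792401 = -2.037

-2.037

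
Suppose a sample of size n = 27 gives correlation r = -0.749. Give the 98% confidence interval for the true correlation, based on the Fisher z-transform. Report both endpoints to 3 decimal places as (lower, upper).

(-0.895, -0.459)

Fisher z: z_r = atanh(r) = ½·ln((1+(-0.749))/(1−(-0.749))) = -0.970673
SE(z) = 1/√(n−3) = 1/√24 = 0.204124
98% ⇒ z* = 2.326; margin = 2.326·0.204124 = 0.474792
CI on z-scale: (-1.445465, -0.495881)
Back-transform: tanh(-1.445465) = -0.894792, tanh(-0.495881) = -0.458872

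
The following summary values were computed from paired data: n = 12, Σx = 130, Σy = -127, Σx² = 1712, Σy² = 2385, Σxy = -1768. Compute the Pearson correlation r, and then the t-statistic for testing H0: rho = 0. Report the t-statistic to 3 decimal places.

-3.078

Numerator: nΣxy − (Σx)(Σy) = 12·(-1768) − (130)(-127) = -4706
Denominator: √[(nΣx²−(Σx)²)(nΣy²−(Σy)²)]
  nΣx²−(Σx)² = 12·1712 − 16900 = 3644;  nΣy²−(Σy)² = 12·2385 − 16129 = 12491
  √(3644·12491) = √45517204 = 6746.6439
r = -4706 / 6746.6439 = -0.6975
t = r·√(n−2)/√(1−r²) = -0.6975·√10 / √(1−0.486506) = -2.205689 / 0.716585 = -3.078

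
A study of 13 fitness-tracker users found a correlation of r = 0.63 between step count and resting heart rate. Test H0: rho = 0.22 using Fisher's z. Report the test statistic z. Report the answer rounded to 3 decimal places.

z_r = atanh(0.63) = 0.741416,  z_0 = atanh(0.22) = 0.223656
SE = 1/√(n−3) = 1/√10 = 0.316228
z = (z_r − z_0)/SE = (0.741416 − 0.223656) / 0.316228 = 0.517760 / 0.316228 = 1.637

1.637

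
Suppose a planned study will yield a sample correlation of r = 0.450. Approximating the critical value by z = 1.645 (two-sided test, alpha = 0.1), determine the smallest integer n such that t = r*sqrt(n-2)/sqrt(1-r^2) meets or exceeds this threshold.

13

Need r·√(n−2)/√(1−r²) ≥ 1.645
√(n−2) ≥ 1.645·√(1−0.202500) / 0.450 = 1.645·0.893029 / 0.450 = 3.2645
n−2 ≥ 10.6570  ⇒  n ≥ 12.6570
Smallest integer n = 13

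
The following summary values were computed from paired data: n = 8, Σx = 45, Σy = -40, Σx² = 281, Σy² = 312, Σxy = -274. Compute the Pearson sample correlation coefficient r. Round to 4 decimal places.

S_xy = nΣxy − ΣxΣy = 8·(-274) − 45·(-40) = -2192 − (-1800) = -392
S_xx = nΣx² − (Σx)² = 8·281 − 45² = 2248 − 2025 = 223
S_yy = nΣy² − (Σy)² = 8·312 − (-40)² = 2496 − 1600 = 896
r = S_xy / √(S_xx·S_yy) = -392 / √(223·896) = -392 / √199808 = -392 / 446.9989 = -0.8770

-0.8770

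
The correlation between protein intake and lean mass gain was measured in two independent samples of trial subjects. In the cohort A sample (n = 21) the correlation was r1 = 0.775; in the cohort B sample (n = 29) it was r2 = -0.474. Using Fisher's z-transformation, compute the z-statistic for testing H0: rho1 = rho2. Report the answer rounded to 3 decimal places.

z1 = atanh(0.775) = 1.032728,  z2 = atanh(-0.474) = -0.515217
SE = √(1/(n1−3) + 1/(n2−3)) = √(1/18 + 1/26) = √(0.0555556 + 0.0384615) = √0.0940171 = 0.306622
z = (z1 − z2)/SE = (1.032728 − (-0.515217)) / 0.306622 = 1.547945 / 0.306622 = 5.048

5.048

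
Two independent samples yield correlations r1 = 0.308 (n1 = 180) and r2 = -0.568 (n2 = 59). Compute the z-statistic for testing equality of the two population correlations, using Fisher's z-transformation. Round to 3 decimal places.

6.280

Fisher z-transforms: z1 = atanh(0.308) = 0.318334, z2 = atanh(-0.568) = -0.644565; difference d = 0.962899
Var(d) = 1/177 + 1/56 = 0.0056497 + 0.0178571 = 0.0235068
z = d/√Var(d) = 0.962899 / √0.0235068 = 0.962899 / 0.153319 = 6.280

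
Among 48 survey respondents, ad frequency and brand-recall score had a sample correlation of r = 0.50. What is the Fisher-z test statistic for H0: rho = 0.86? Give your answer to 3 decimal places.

z_r = atanh(0.50) = 0.549306,  z_0 = atanh(0.86) = 1.293345
SE = 1/√(n−3) = 1/√45 = 0.149071
z = (z_r − z_0)/SE = (0.549306 − 1.293345) / 0.149071 = -0.744039 / 0.149071 = -4.991

-4.991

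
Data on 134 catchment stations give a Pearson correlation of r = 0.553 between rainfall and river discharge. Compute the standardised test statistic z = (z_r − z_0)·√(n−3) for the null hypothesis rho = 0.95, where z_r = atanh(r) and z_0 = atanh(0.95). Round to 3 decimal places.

-13.839

Fisher z: atanh(0.553) = 0.622693, atanh(0.95) = 1.831781
z = (z_r − z_0)·√(n−3) = (0.622693 − 1.831781)·√131 = -1.209088 · 11.445523 = -13.839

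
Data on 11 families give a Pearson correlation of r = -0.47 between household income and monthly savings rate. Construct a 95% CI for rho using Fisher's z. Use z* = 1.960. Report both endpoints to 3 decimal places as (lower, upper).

(-0.835, 0.181)

z_r = atanh(-0.47) = -0.510070;  SE = 1/√(n−3) = 1/√8 = 0.353553
z-limits: -0.510070 ± 1.960·0.353553 = -0.510070 ± 0.692964 = [-1.203034, 0.182894]
ρ-limits: (tanh -1.203034, tanh 0.182894) = (-0.835, 0.181)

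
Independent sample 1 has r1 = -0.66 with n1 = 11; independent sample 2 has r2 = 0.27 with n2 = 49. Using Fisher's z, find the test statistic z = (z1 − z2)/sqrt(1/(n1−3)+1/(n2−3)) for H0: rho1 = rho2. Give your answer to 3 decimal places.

-2.792

z1 = atanh(-0.66) = -0.792814,  z2 = atanh(0.27) = 0.276864
SE = √(1/(n1−3) + 1/(n2−3)) = √(1/8 + 1/46) = √(0.1250000 + 0.0217391) = √0.1467391 = 0.383065
z = (z1 − z2)/SE = (-0.792814 − 0.276864) / 0.383065 = -1.069678 / 0.383065 = -2.792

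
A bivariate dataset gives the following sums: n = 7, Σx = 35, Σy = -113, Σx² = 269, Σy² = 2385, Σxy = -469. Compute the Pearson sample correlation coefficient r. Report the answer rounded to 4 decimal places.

S_xy = nΣxy − ΣxΣy = 7·(-469) − 35·(-113) = -3283 − (-3955) = 672
S_xx = nΣx² − (Σx)² = 7·269 − 35² = 1883 − 1225 = 658
S_yy = nΣy² − (Σy)² = 7·2385 − (-113)² = 16695 − 12769 = 3926
r = S_xy / √(S_xx·S_yy) = 672 / √(658·3926) = 672 / √2583308 = 672 / 1607.2672 = 0.4181

0.4181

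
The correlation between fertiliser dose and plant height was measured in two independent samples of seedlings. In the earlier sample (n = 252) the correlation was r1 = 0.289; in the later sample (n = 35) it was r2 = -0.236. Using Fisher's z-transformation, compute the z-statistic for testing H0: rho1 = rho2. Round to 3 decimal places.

Fisher z-transforms: z1 = atanh(0.289) = 0.297475, z2 = atanh(-0.236) = -0.240534; difference d = 0.538009
Var(d) = 1/249 + 1/32 = 0.0040161 + 0.0312500 = 0.0352661
z = d/√Var(d) = 0.538009 / √0.0352661 = 0.538009 / 0.187793 = 2.865

2.865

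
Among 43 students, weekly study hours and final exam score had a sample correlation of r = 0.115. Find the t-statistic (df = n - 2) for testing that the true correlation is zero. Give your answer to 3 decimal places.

1 − r² = 1 − 0.013225 = 0.986775;  √(1−r²) = 0.993365
√(n−2) = √41 = 6.403124
t = r·√(n−2)/√(1−r²) = 0.115 · 6.403124 / 0.993365 = 0.741

0.741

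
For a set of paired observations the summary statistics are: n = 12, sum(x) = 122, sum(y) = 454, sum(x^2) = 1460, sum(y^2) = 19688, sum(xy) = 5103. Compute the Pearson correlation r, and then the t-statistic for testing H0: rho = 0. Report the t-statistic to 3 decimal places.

2.749

S_xy = nΣxy − ΣxΣy = 12·5103 − 122·454 = 61236 − 55388 = 5848
S_xx = nΣx² − (Σx)² = 12·1460 − 122² = 17520 − 14884 = 2636
S_yy = nΣy² − (Σy)² = 12·19688 − 454² = 236256 − 206116 = 30140
r = S_xy / √(S_xx·S_yy) = 5848 / √(2636·30140) = 5848 / √79449040 = 5848 / 8913.4191 = 0.6561
t = r·√(n−2)/√(1−r²) = 0.6561·√10 / √(1−0.430467) = 2.074770 / 0.754674 = 2.749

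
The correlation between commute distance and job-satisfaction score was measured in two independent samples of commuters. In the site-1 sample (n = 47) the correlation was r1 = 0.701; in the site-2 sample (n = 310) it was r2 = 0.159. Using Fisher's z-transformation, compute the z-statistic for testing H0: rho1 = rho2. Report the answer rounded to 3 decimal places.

4.398

Fisher z-transforms: z1 = atanh(0.701) = 0.869264, z2 = atanh(0.159) = 0.160361; difference d = 0.708903
Var(d) = 1/44 + 1/307 = 0.0227273 + 0.0032573 = 0.0259846
z = d/√Var(d) = 0.708903 / √0.0259846 = 0.708903 / 0.161197 = 4.398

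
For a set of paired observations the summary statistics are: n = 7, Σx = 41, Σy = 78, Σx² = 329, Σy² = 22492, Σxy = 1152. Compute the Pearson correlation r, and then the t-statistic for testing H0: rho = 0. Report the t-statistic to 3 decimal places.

1.296

S_xy = nΣxy − ΣxΣy = 7·1152 − 41·78 = 8064 − 3198 = 4866
S_xx = nΣx² − (Σx)² = 7·329 − 41² = 2303 − 1681 = 622
S_yy = nΣy² − (Σy)² = 7·22492 − 78² = 157444 − 6084 = 151360
r = S_xy / √(S_xx·S_yy) = 4866 / √(622·151360) = 4866 / √94145920 = 4866 / 9702.8820 = 0.5015
t = r·√(n−2)/√(1−r²) = 0.5015·√5 / √(1−0.251502) = 1.121388 / 0.865158 = 1.296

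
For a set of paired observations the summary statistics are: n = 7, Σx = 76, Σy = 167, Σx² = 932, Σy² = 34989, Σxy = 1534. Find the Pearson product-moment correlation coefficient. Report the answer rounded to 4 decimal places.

S_xy = nΣxy − ΣxΣy = 7·1534 − 76·167 = 10738 − 12692 = -1954
S_xx = nΣx² − (Σx)² = 7·932 − 76² = 6524 − 5776 = 748
S_yy = nΣy² − (Σy)² = 7·34989 − 167² = 244923 − 27889 = 217034
r = S_xy / √(S_xx·S_yy) = -1954 / √(748·217034) = -1954 / √162341432 = -1954 / 12741.3277 = -0.1534

-0.1534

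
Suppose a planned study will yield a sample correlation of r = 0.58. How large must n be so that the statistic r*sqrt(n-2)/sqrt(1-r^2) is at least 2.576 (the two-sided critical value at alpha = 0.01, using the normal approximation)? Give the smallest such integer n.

16

Need r·√(n−2)/√(1−r²) ≥ 2.576
√(n−2) ≥ 2.576·√(1−0.3364) / 0.58 = 2.576·0.814616 / 0.58 = 3.6180
n−2 ≥ 13.0899  ⇒  n ≥ 15.0899
Smallest integer n = 16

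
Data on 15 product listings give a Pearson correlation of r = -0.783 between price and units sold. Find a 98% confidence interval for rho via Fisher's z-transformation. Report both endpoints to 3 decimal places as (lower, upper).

z_r = atanh(-0.783) = -1.053078;  SE = 1/√(n−3) = 1/√12 = 0.288675
z-limits: -1.053078 ± 2.326·0.288675 = -1.053078 ± 0.671458 = [-1.724536, -0.381620]
ρ-limits: (tanh -1.724536, tanh -0.381620) = (-0.938, -0.364)

(-0.938, -0.364)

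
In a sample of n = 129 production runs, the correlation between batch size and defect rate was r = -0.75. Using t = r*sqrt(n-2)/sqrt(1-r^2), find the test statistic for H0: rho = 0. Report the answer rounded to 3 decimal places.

-12.778

1 − r² = 1 − 0.5625 = 0.4375;  √(1−r²) = 0.661438
√(n−2) = √127 = 11.269428
t = r·√(n−2)/√(1−r²) = -0.75 · 11.269428 / 0.661438 = -12.778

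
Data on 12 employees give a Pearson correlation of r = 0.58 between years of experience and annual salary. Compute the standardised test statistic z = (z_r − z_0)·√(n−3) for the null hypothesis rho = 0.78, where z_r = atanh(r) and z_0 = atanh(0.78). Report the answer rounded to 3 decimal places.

-1.149

Fisher z: atanh(0.58) = 0.662463, atanh(0.78) = 1.045371
z = (z_r − z_0)·√(n−3) = (0.662463 − 1.045371)·√9 = -0.382908 · 3.000000 = -1.149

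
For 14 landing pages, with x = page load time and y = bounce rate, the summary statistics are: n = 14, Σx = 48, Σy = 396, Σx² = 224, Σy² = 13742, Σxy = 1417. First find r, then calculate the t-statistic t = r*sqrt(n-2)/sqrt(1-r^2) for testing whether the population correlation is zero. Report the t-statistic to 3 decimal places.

Numerator: nΣxy − (Σx)(Σy) = 14·1417 − (48)(396) = 830
Denominator: √[(nΣx²−(Σx)²)(nΣy²−(Σy)²)]
  nΣx²−(Σx)² = 14·224 − 2304 = 832;  nΣy²−(Σy)² = 14·13742 − 156816 = 35572
  √(832·35572) = √29595904 = 5440.2118
r = 830 / 5440.2118 = 0.1526
t = r·√(n−2)/√(1−r²) = 0.1526·√12 / √(1−0.023287) = 0.528622 / 0.988288 = 0.535

0.535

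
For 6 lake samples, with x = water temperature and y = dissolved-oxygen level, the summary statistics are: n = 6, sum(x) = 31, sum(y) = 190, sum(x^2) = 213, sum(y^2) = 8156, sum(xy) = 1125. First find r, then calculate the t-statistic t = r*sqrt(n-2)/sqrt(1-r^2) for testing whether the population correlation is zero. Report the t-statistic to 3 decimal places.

Numerator: nΣxy − (Σx)(Σy) = 6·1125 − (31)(190) = 860
Denominator: √[(nΣx²−(Σx)²)(nΣy²−(Σy)²)]
  nΣx²−(Σx)² = 6·213 − 961 = 317;  nΣy²−(Σy)² = 6·8156 − 36100 = 12836
  √(317·12836) = √4069012 = 2017.1792
r = 860 / 2017.1792 = 0.4263
t = r·√(n−2)/√(1−r²) = 0.4263·√4 / √(1−0.181732) = 0.852600 / 0.904582 = 0.943

0.943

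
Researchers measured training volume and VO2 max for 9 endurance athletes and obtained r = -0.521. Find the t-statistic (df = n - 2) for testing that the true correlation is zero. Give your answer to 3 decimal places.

1 − r² = 1 − 0.271441 = 0.728559;  √(1−r²) = 0.853557
√(n−2) = √7 = 2.645751
t = r·√(n−2)/√(1−r²) = -0.521 · 2.645751 / 0.853557 = -1.615

-1.615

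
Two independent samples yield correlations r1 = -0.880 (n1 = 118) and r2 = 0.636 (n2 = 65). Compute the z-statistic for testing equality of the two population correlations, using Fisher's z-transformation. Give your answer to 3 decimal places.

z1 = atanh(-0.880) = -1.375768,  z2 = atanh(0.636) = 0.751428
SE = √(1/(n1−3) + 1/(n2−3)) = √(1/115 + 1/62) = √(0.0086957 + 0.0161290) = √0.0248247 = 0.157559
z = (z1 − z2)/SE = (-1.375768 − 0.751428) / 0.157559 = -2.127196 / 0.157559 = -13.501

-13.501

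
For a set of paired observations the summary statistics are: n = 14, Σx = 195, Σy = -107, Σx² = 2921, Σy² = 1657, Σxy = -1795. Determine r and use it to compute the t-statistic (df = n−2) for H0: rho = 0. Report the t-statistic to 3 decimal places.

S_xy = nΣxy − ΣxΣy = 14·(-1795) − 195·(-107) = -25130 − (-20865) = -4265
S_xx = nΣx² − (Σx)² = 14·2921 − 195² = 40894 − 38025 = 2869
S_yy = nΣy² − (Σy)² = 14·1657 − (-107)² = 23198 − 11449 = 11749
r = S_xy / √(S_xx·S_yy) = -4265 / √(2869·11749) = -4265 / √33707881 = -4265 / 5805.8489 = -0.7346
t = r·√(n−2)/√(1−r²) = -0.7346·√12 / √(1−0.539637) = -2.544729 / 0.678501 = -3.751

-3.751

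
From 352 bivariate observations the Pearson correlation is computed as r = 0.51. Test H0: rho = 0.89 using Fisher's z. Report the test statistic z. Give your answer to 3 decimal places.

Fisher z: atanh(0.51) = 0.562730, atanh(0.89) = 1.421926
z = (z_r − z_0)·√(n−3) = (0.562730 − 1.421926)·√349 = -0.859196 · 18.681542 = -16.051

-16.051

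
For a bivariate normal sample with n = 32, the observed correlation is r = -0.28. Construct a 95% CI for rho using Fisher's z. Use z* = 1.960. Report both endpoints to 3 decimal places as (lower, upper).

(-0.573, 0.076)

z_r = atanh(-0.28) = -0.287682;  SE = 1/√(n−3) = 1/√29 = 0.185695
z-limits: -0.287682 ± 1.960·0.185695 = -0.287682 ± 0.363962 = [-0.651644, 0.076280]
ρ-limits: (tanh -0.651644, tanh 0.076280) = (-0.573, 0.076)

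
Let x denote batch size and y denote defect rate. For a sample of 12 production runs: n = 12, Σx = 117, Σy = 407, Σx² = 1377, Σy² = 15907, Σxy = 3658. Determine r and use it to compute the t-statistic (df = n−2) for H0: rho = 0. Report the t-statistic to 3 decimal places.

S_xy = nΣxy − ΣxΣy = 12·3658 − 117·407 = 43896 − 47619 = -3723
S_xx = nΣx² − (Σx)² = 12·1377 − 117² = 16524 − 13689 = 2835
S_yy = nΣy² − (Σy)² = 12·15907 − 407² = 190884 − 165649 = 25235
r = S_xy / √(S_xx·S_yy) = -3723 / √(2835·25235) = -3723 / √71541225 = -3723 / 8458.2046 = -0.4402
t = r·√(n−2)/√(1−r²) = -0.4402·√10 / √(1−0.193776) = -1.392035 / 0.897900 = -1.550

-1.550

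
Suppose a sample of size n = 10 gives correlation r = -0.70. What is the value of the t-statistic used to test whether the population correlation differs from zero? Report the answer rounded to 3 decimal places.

t = r·√(n−2) / √(1−r²) with r = -0.70, n = 10
  = -0.70·√8 / √(1 − 0.4900)
  = -0.70·2.828427 / 0.714143
  = -1.979899 / 0.714143 = -2.772

-2.772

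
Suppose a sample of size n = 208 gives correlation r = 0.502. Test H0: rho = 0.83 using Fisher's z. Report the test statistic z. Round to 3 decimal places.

-9.108

Fisher z: atanh(0.502) = 0.551976, atanh(0.83) = 1.188136
z = (z_r − z_0)·√(n−3) = (0.551976 − 1.188136)·√205 = -0.636160 · 14.317821 = -9.108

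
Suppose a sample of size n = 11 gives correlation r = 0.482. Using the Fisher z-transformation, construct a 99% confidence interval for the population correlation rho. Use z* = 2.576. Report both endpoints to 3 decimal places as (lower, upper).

(-0.367, 0.893)

z_r = atanh(0.482) = 0.525586;  SE = 1/√(n−3) = 1/√8 = 0.353553
z-limits: 0.525586 ± 2.576·0.353553 = 0.525586 ± 0.910753 = [-0.385167, 1.436339]
ρ-limits: (tanh -0.385167, tanh 1.436339) = (-0.367, 0.893)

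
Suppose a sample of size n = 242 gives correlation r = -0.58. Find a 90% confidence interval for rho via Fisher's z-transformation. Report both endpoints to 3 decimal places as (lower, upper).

Fisher z: z_r = atanh(r) = ½·ln((1+(-0.58))/(1−(-0.58))) = -0.662463
SE(z) = 1/√(n−3) = 1/√239 = 0.064685
90% ⇒ z* = 1.645; margin = 1.645·0.064685 = 0.106407
CI on z-scale: (-0.768870, -0.556056)
Back-transform: tanh(-0.768870) = -0.646272, tanh(-0.556056) = -0.505045

(-0.646, -0.505)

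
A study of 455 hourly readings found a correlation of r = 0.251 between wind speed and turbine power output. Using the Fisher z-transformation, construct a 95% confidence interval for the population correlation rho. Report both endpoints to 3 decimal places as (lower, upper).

Fisher z: z_r = atanh(r) = ½·ln((1+0.251)/(1−0.251)) = 0.256480
SE(z) = 1/√(n−3) = 1/√452 = 0.047036
95% ⇒ z* = 1.960; margin = 1.960·0.047036 = 0.092191
CI on z-scale: (0.164289, 0.348671)
Back-transform: tanh(0.164289) = 0.162827, tanh(0.348671) = 0.335196

(0.163, 0.335)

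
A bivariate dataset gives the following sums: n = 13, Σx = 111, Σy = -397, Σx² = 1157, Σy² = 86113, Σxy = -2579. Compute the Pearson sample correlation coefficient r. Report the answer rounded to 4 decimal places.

Numerator: nΣxy − (Σx)(Σy) = 13·(-2579) − (111)(-397) = 10540
Denominator: √[(nΣx²−(Σx)²)(nΣy²−(Σy)²)]
  nΣx²−(Σx)² = 13·1157 − 12321 = 2720;  nΣy²−(Σy)² = 13·86113 − 157609 = 961860
  √(2720·961860) = √2616259200 = 51149.3812
r = 10540 / 51149.3812 = 0.2061

0.2061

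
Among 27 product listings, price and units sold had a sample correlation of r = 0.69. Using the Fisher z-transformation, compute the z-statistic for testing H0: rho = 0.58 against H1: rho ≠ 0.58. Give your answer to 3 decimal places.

z_r = atanh(0.69) = 0.847956,  z_0 = atanh(0.58) = 0.662463
SE = 1/√(n−3) = 1/√24 = 0.204124
z = (z_r − z_0)/SE = (0.847956 − 0.662463) / 0.204124 = 0.185493 / 0.204124 = 0.909

0.909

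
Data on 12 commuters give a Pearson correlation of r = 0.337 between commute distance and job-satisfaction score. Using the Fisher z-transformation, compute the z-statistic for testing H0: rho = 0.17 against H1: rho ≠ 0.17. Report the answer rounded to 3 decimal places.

z_r = atanh(0.337) = 0.350704,  z_0 = atanh(0.17) = 0.171667
SE = 1/√(n−3) = 1/√9 = 0.333333
z = (z_r − z_0)/SE = (0.350704 − 0.171667) / 0.333333 = 0.179037 / 0.333333 = 0.537

0.537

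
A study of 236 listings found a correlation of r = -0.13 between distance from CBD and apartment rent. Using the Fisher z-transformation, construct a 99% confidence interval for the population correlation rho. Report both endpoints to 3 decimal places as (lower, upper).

Fisher z: z_r = atanh(r) = ½·ln((1+(-0.13))/(1−(-0.13))) = -0.130740
SE(z) = 1/√(n−3) = 1/√233 = 0.065512
99% ⇒ z* = 2.576; margin = 2.576·0.065512 = 0.168759
CI on z-scale: (-0.299499, 0.038019)
Back-transform: tanh(-0.299499) = -0.290854, tanh(0.038019) = 0.038001

(-0.291, 0.038)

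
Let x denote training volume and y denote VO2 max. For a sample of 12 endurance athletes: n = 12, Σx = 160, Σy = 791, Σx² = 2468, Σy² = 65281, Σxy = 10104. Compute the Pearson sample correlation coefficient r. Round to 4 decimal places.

Numerator: nΣxy − (Σx)(Σy) = 12·10104 − (160)(791) = -5312
Denominator: √[(nΣx²−(Σx)²)(nΣy²−(Σy)²)]
  nΣx²−(Σx)² = 12·2468 − 25600 = 4016;  nΣy²−(Σy)² = 12·65281 − 625681 = 157691
  √(4016·157691) = √633287056 = 25165.1953
r = -5312 / 25165.1953 = -0.2111

-0.2111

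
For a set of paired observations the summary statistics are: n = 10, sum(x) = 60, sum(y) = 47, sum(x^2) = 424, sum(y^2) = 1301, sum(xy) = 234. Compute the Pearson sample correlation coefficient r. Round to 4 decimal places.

S_xy = nΣxy − ΣxΣy = 10·234 − 60·47 = 2340 − 2820 = -480
S_xx = nΣx² − (Σx)² = 10·424 − 60² = 4240 − 3600 = 640
S_yy = nΣy² − (Σy)² = 10·1301 − 47² = 13010 − 2209 = 10801
r = S_xy / √(S_xx·S_yy) = -480 / √(640·10801) = -480 / √6912640 = -480 / 2629.1900 = -0.1826

-0.1826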